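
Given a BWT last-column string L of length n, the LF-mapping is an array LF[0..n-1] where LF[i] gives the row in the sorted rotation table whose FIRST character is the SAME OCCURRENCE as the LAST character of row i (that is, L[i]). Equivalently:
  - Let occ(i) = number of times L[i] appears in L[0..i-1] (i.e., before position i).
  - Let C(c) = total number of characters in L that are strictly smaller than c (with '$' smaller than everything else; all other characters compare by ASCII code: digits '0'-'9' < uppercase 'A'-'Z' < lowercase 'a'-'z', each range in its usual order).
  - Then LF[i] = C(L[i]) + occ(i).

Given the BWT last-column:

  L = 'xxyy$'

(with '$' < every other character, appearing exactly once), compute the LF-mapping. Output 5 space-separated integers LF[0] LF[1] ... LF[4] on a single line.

Answer: 1 2 3 4 0

Derivation:
Char counts: '$':1, 'x':2, 'y':2
C (first-col start): C('$')=0, C('x')=1, C('y')=3
L[0]='x': occ=0, LF[0]=C('x')+0=1+0=1
L[1]='x': occ=1, LF[1]=C('x')+1=1+1=2
L[2]='y': occ=0, LF[2]=C('y')+0=3+0=3
L[3]='y': occ=1, LF[3]=C('y')+1=3+1=4
L[4]='$': occ=0, LF[4]=C('$')+0=0+0=0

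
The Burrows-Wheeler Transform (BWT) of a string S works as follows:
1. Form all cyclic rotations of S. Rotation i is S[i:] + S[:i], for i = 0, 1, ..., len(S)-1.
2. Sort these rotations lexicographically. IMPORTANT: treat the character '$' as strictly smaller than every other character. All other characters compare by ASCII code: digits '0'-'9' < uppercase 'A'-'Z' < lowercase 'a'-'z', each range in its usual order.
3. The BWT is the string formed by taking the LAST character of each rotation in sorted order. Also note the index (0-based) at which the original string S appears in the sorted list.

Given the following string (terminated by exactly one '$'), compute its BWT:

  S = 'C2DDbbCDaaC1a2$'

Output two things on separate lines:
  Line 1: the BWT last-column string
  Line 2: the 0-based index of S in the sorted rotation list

Answer: 2CaCa$b2CD1aDbD
5

Derivation:
All 15 rotations (rotation i = S[i:]+S[:i]):
  rot[0] = C2DDbbCDaaC1a2$
  rot[1] = 2DDbbCDaaC1a2$C
  rot[2] = DDbbCDaaC1a2$C2
  rot[3] = DbbCDaaC1a2$C2D
  rot[4] = bbCDaaC1a2$C2DD
  rot[5] = bCDaaC1a2$C2DDb
  rot[6] = CDaaC1a2$C2DDbb
  rot[7] = DaaC1a2$C2DDbbC
  rot[8] = aaC1a2$C2DDbbCD
  rot[9] = aC1a2$C2DDbbCDa
  rot[10] = C1a2$C2DDbbCDaa
  rot[11] = 1a2$C2DDbbCDaaC
  rot[12] = a2$C2DDbbCDaaC1
  rot[13] = 2$C2DDbbCDaaC1a
  rot[14] = $C2DDbbCDaaC1a2
Sorted (with $ < everything):
  sorted[0] = $C2DDbbCDaaC1a2  (last char: '2')
  sorted[1] = 1a2$C2DDbbCDaaC  (last char: 'C')
  sorted[2] = 2$C2DDbbCDaaC1a  (last char: 'a')
  sorted[3] = 2DDbbCDaaC1a2$C  (last char: 'C')
  sorted[4] = C1a2$C2DDbbCDaa  (last char: 'a')
  sorted[5] = C2DDbbCDaaC1a2$  (last char: '$')
  sorted[6] = CDaaC1a2$C2DDbb  (last char: 'b')
  sorted[7] = DDbbCDaaC1a2$C2  (last char: '2')
  sorted[8] = DaaC1a2$C2DDbbC  (last char: 'C')
  sorted[9] = DbbCDaaC1a2$C2D  (last char: 'D')
  sorted[10] = a2$C2DDbbCDaaC1  (last char: '1')
  sorted[11] = aC1a2$C2DDbbCDa  (last char: 'a')
  sorted[12] = aaC1a2$C2DDbbCD  (last char: 'D')
  sorted[13] = bCDaaC1a2$C2DDb  (last char: 'b')
  sorted[14] = bbCDaaC1a2$C2DD  (last char: 'D')
Last column: 2CaCa$b2CD1aDbD
Original string S is at sorted index 5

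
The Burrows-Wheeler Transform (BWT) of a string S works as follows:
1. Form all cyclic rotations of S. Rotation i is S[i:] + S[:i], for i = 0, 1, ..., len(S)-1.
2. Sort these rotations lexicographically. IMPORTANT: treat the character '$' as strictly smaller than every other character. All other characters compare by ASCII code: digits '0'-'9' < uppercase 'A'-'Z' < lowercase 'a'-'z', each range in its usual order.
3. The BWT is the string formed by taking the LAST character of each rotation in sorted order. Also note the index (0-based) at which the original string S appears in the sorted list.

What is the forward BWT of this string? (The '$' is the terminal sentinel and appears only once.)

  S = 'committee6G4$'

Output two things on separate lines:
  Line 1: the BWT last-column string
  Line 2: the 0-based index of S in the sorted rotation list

All 13 rotations (rotation i = S[i:]+S[:i]):
  rot[0] = committee6G4$
  rot[1] = ommittee6G4$c
  rot[2] = mmittee6G4$co
  rot[3] = mittee6G4$com
  rot[4] = ittee6G4$comm
  rot[5] = ttee6G4$commi
  rot[6] = tee6G4$commit
  rot[7] = ee6G4$committ
  rot[8] = e6G4$committe
  rot[9] = 6G4$committee
  rot[10] = G4$committee6
  rot[11] = 4$committee6G
  rot[12] = $committee6G4
Sorted (with $ < everything):
  sorted[0] = $committee6G4  (last char: '4')
  sorted[1] = 4$committee6G  (last char: 'G')
  sorted[2] = 6G4$committee  (last char: 'e')
  sorted[3] = G4$committee6  (last char: '6')
  sorted[4] = committee6G4$  (last char: '$')
  sorted[5] = e6G4$committe  (last char: 'e')
  sorted[6] = ee6G4$committ  (last char: 't')
  sorted[7] = ittee6G4$comm  (last char: 'm')
  sorted[8] = mittee6G4$com  (last char: 'm')
  sorted[9] = mmittee6G4$co  (last char: 'o')
  sorted[10] = ommittee6G4$c  (last char: 'c')
  sorted[11] = tee6G4$commit  (last char: 't')
  sorted[12] = ttee6G4$commi  (last char: 'i')
Last column: 4Ge6$etmmocti
Original string S is at sorted index 4

Answer: 4Ge6$etmmocti
4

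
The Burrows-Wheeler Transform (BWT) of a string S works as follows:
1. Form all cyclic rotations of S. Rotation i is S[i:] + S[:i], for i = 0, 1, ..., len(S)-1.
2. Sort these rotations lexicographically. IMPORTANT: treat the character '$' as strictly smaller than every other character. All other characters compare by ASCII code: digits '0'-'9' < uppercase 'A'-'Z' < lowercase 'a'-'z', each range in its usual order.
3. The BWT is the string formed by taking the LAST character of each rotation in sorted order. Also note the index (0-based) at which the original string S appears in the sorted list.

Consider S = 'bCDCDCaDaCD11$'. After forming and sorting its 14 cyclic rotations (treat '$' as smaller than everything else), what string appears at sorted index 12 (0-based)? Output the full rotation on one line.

All 14 rotations (rotation i = S[i:]+S[:i]):
  rot[0] = bCDCDCaDaCD11$
  rot[1] = CDCDCaDaCD11$b
  rot[2] = DCDCaDaCD11$bC
  rot[3] = CDCaDaCD11$bCD
  rot[4] = DCaDaCD11$bCDC
  rot[5] = CaDaCD11$bCDCD
  rot[6] = aDaCD11$bCDCDC
  rot[7] = DaCD11$bCDCDCa
  rot[8] = aCD11$bCDCDCaD
  rot[9] = CD11$bCDCDCaDa
  rot[10] = D11$bCDCDCaDaC
  rot[11] = 11$bCDCDCaDaCD
  rot[12] = 1$bCDCDCaDaCD1
  rot[13] = $bCDCDCaDaCD11
Sorted (with $ < everything):
  sorted[0] = $bCDCDCaDaCD11
  sorted[1] = 1$bCDCDCaDaCD1
  sorted[2] = 11$bCDCDCaDaCD
  sorted[3] = CD11$bCDCDCaDa
  sorted[4] = CDCDCaDaCD11$b
  sorted[5] = CDCaDaCD11$bCD
  sorted[6] = CaDaCD11$bCDCD
  sorted[7] = D11$bCDCDCaDaC
  sorted[8] = DCDCaDaCD11$bC
  sorted[9] = DCaDaCD11$bCDC
  sorted[10] = DaCD11$bCDCDCa
  sorted[11] = aCD11$bCDCDCaD
  sorted[12] = aDaCD11$bCDCDC
  sorted[13] = bCDCDCaDaCD11$
sorted[12] = aDaCD11$bCDCDC

Answer: aDaCD11$bCDCDC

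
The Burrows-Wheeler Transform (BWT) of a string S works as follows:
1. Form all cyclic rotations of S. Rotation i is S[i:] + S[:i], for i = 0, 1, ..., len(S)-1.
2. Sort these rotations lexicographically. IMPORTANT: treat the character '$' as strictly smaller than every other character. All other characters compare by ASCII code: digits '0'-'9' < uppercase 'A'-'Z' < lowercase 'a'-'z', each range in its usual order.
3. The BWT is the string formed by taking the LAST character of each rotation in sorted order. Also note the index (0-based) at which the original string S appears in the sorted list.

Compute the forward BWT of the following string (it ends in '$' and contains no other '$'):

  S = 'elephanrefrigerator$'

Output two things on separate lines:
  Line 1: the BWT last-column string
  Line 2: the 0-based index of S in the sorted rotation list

Answer: rhrr$lgeipreateoenfa
4

Derivation:
All 20 rotations (rotation i = S[i:]+S[:i]):
  rot[0] = elephanrefrigerator$
  rot[1] = lephanrefrigerator$e
  rot[2] = ephanrefrigerator$el
  rot[3] = phanrefrigerator$ele
  rot[4] = hanrefrigerator$elep
  rot[5] = anrefrigerator$eleph
  rot[6] = nrefrigerator$elepha
  rot[7] = refrigerator$elephan
  rot[8] = efrigerator$elephanr
  rot[9] = frigerator$elephanre
  rot[10] = rigerator$elephanref
  rot[11] = igerator$elephanrefr
  rot[12] = gerator$elephanrefri
  rot[13] = erator$elephanrefrig
  rot[14] = rator$elephanrefrige
  rot[15] = ator$elephanrefriger
  rot[16] = tor$elephanrefrigera
  rot[17] = or$elephanrefrigerat
  rot[18] = r$elephanrefrigerato
  rot[19] = $elephanrefrigerator
Sorted (with $ < everything):
  sorted[0] = $elephanrefrigerator  (last char: 'r')
  sorted[1] = anrefrigerator$eleph  (last char: 'h')
  sorted[2] = ator$elephanrefriger  (last char: 'r')
  sorted[3] = efrigerator$elephanr  (last char: 'r')
  sorted[4] = elephanrefrigerator$  (last char: '$')
  sorted[5] = ephanrefrigerator$el  (last char: 'l')
  sorted[6] = erator$elephanrefrig  (last char: 'g')
  sorted[7] = frigerator$elephanre  (last char: 'e')
  sorted[8] = gerator$elephanrefri  (last char: 'i')
  sorted[9] = hanrefrigerator$elep  (last char: 'p')
  sorted[10] = igerator$elephanrefr  (last char: 'r')
  sorted[11] = lephanrefrigerator$e  (last char: 'e')
  sorted[12] = nrefrigerator$elepha  (last char: 'a')
  sorted[13] = or$elephanrefrigerat  (last char: 't')
  sorted[14] = phanrefrigerator$ele  (last char: 'e')
  sorted[15] = r$elephanrefrigerato  (last char: 'o')
  sorted[16] = rator$elephanrefrige  (last char: 'e')
  sorted[17] = refrigerator$elephan  (last char: 'n')
  sorted[18] = rigerator$elephanref  (last char: 'f')
  sorted[19] = tor$elephanrefrigera  (last char: 'a')
Last column: rhrr$lgeipreateoenfa
Original string S is at sorted index 4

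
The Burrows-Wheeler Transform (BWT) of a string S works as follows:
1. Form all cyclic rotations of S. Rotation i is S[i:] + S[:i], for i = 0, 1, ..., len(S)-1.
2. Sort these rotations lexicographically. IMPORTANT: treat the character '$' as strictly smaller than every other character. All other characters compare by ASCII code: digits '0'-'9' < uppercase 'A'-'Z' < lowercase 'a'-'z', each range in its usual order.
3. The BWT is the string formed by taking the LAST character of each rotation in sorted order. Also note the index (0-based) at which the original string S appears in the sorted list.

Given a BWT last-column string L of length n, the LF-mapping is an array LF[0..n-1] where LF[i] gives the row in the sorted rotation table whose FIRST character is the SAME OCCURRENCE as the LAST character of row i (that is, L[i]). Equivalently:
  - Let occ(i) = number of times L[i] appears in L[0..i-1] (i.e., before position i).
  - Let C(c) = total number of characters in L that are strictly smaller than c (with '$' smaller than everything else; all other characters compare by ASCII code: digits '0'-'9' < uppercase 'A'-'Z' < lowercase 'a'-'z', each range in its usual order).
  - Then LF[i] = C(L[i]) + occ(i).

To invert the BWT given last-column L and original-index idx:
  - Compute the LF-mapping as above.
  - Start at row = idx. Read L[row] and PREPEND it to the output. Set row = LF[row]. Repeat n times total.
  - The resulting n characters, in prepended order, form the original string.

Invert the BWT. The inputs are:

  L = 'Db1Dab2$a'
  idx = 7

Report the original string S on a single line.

Answer: b12abaDD$

Derivation:
LF mapping: 3 7 1 4 5 8 2 0 6
Walk LF starting at row 7, prepending L[row]:
  step 1: row=7, L[7]='$', prepend. Next row=LF[7]=0
  step 2: row=0, L[0]='D', prepend. Next row=LF[0]=3
  step 3: row=3, L[3]='D', prepend. Next row=LF[3]=4
  step 4: row=4, L[4]='a', prepend. Next row=LF[4]=5
  step 5: row=5, L[5]='b', prepend. Next row=LF[5]=8
  step 6: row=8, L[8]='a', prepend. Next row=LF[8]=6
  step 7: row=6, L[6]='2', prepend. Next row=LF[6]=2
  step 8: row=2, L[2]='1', prepend. Next row=LF[2]=1
  step 9: row=1, L[1]='b', prepend. Next row=LF[1]=7
Reversed output: b12abaDD$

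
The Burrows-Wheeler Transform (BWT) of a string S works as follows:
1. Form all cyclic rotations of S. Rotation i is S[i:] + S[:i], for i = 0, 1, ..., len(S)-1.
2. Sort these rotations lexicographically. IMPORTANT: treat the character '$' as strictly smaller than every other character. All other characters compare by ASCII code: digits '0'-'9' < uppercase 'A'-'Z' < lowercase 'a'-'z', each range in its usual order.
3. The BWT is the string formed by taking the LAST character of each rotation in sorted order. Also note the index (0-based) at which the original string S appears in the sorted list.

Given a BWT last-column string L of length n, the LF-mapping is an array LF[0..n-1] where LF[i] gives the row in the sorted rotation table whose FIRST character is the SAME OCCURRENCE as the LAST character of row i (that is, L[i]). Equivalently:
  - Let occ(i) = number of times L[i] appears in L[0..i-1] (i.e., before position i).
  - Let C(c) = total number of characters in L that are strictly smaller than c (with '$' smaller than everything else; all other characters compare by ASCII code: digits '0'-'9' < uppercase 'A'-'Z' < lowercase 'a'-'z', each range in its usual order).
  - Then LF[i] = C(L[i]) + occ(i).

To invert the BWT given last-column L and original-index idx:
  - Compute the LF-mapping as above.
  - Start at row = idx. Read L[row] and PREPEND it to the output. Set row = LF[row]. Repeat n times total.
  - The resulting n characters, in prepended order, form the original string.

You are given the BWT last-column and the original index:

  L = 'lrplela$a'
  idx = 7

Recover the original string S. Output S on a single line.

LF mapping: 4 8 7 5 3 6 1 0 2
Walk LF starting at row 7, prepending L[row]:
  step 1: row=7, L[7]='$', prepend. Next row=LF[7]=0
  step 2: row=0, L[0]='l', prepend. Next row=LF[0]=4
  step 3: row=4, L[4]='e', prepend. Next row=LF[4]=3
  step 4: row=3, L[3]='l', prepend. Next row=LF[3]=5
  step 5: row=5, L[5]='l', prepend. Next row=LF[5]=6
  step 6: row=6, L[6]='a', prepend. Next row=LF[6]=1
  step 7: row=1, L[1]='r', prepend. Next row=LF[1]=8
  step 8: row=8, L[8]='a', prepend. Next row=LF[8]=2
  step 9: row=2, L[2]='p', prepend. Next row=LF[2]=7
Reversed output: parallel$

Answer: parallel$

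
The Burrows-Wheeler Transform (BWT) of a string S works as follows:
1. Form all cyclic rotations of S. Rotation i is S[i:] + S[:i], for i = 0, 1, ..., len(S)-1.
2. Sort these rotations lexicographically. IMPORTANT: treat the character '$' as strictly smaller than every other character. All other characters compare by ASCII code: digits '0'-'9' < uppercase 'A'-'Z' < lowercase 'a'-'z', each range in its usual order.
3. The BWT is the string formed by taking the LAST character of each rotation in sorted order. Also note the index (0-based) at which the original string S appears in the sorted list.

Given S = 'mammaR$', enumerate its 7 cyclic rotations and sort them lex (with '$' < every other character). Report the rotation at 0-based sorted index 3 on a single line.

Answer: ammaR$m

Derivation:
All 7 rotations (rotation i = S[i:]+S[:i]):
  rot[0] = mammaR$
  rot[1] = ammaR$m
  rot[2] = mmaR$ma
  rot[3] = maR$mam
  rot[4] = aR$mamm
  rot[5] = R$mamma
  rot[6] = $mammaR
Sorted (with $ < everything):
  sorted[0] = $mammaR
  sorted[1] = R$mamma
  sorted[2] = aR$mamm
  sorted[3] = ammaR$m
  sorted[4] = maR$mam
  sorted[5] = mammaR$
  sorted[6] = mmaR$ma
sorted[3] = ammaR$m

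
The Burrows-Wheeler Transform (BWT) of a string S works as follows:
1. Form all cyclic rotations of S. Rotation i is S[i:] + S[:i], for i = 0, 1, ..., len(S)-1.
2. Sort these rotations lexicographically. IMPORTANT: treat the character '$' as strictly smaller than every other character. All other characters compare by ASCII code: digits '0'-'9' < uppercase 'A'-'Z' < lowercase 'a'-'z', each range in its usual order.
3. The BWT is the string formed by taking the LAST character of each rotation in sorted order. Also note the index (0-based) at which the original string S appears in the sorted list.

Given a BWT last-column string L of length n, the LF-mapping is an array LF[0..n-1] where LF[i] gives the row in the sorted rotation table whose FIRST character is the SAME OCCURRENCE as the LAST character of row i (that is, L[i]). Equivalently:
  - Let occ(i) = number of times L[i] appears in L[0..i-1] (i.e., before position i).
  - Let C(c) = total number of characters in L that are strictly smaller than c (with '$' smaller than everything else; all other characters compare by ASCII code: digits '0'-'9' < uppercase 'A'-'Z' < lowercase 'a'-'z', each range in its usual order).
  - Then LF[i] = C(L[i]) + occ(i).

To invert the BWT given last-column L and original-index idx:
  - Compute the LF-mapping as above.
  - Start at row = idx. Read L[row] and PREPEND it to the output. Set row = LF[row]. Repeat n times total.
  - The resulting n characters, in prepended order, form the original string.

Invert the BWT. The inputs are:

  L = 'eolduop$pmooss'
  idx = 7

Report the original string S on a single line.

LF mapping: 2 5 3 1 13 6 9 0 10 4 7 8 11 12
Walk LF starting at row 7, prepending L[row]:
  step 1: row=7, L[7]='$', prepend. Next row=LF[7]=0
  step 2: row=0, L[0]='e', prepend. Next row=LF[0]=2
  step 3: row=2, L[2]='l', prepend. Next row=LF[2]=3
  step 4: row=3, L[3]='d', prepend. Next row=LF[3]=1
  step 5: row=1, L[1]='o', prepend. Next row=LF[1]=5
  step 6: row=5, L[5]='o', prepend. Next row=LF[5]=6
  step 7: row=6, L[6]='p', prepend. Next row=LF[6]=9
  step 8: row=9, L[9]='m', prepend. Next row=LF[9]=4
  step 9: row=4, L[4]='u', prepend. Next row=LF[4]=13
  step 10: row=13, L[13]='s', prepend. Next row=LF[13]=12
  step 11: row=12, L[12]='s', prepend. Next row=LF[12]=11
  step 12: row=11, L[11]='o', prepend. Next row=LF[11]=8
  step 13: row=8, L[8]='p', prepend. Next row=LF[8]=10
  step 14: row=10, L[10]='o', prepend. Next row=LF[10]=7
Reversed output: opossumpoodle$

Answer: opossumpoodle$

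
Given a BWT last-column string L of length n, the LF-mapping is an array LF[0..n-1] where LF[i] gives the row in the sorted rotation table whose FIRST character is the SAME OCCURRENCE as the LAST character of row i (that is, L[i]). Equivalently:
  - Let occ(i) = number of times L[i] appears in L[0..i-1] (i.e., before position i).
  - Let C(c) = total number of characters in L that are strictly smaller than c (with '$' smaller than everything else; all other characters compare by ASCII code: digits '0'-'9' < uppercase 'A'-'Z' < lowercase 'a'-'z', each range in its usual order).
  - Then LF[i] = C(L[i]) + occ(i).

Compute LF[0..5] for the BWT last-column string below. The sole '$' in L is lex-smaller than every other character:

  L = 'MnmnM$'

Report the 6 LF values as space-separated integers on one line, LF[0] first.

Answer: 1 4 3 5 2 0

Derivation:
Char counts: '$':1, 'M':2, 'm':1, 'n':2
C (first-col start): C('$')=0, C('M')=1, C('m')=3, C('n')=4
L[0]='M': occ=0, LF[0]=C('M')+0=1+0=1
L[1]='n': occ=0, LF[1]=C('n')+0=4+0=4
L[2]='m': occ=0, LF[2]=C('m')+0=3+0=3
L[3]='n': occ=1, LF[3]=C('n')+1=4+1=5
L[4]='M': occ=1, LF[4]=C('M')+1=1+1=2
L[5]='$': occ=0, LF[5]=C('$')+0=0+0=0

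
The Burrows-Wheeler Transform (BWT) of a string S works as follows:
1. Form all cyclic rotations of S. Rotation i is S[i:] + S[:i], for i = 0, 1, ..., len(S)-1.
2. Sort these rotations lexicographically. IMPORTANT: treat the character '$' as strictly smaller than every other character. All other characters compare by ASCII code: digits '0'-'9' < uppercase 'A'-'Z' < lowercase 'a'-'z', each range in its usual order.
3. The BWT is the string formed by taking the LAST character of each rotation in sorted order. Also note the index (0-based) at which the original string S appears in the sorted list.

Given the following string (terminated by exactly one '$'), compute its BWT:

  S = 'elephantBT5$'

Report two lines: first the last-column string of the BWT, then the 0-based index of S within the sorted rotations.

All 12 rotations (rotation i = S[i:]+S[:i]):
  rot[0] = elephantBT5$
  rot[1] = lephantBT5$e
  rot[2] = ephantBT5$el
  rot[3] = phantBT5$ele
  rot[4] = hantBT5$elep
  rot[5] = antBT5$eleph
  rot[6] = ntBT5$elepha
  rot[7] = tBT5$elephan
  rot[8] = BT5$elephant
  rot[9] = T5$elephantB
  rot[10] = 5$elephantBT
  rot[11] = $elephantBT5
Sorted (with $ < everything):
  sorted[0] = $elephantBT5  (last char: '5')
  sorted[1] = 5$elephantBT  (last char: 'T')
  sorted[2] = BT5$elephant  (last char: 't')
  sorted[3] = T5$elephantB  (last char: 'B')
  sorted[4] = antBT5$eleph  (last char: 'h')
  sorted[5] = elephantBT5$  (last char: '$')
  sorted[6] = ephantBT5$el  (last char: 'l')
  sorted[7] = hantBT5$elep  (last char: 'p')
  sorted[8] = lephantBT5$e  (last char: 'e')
  sorted[9] = ntBT5$elepha  (last char: 'a')
  sorted[10] = phantBT5$ele  (last char: 'e')
  sorted[11] = tBT5$elephan  (last char: 'n')
Last column: 5TtBh$lpeaen
Original string S is at sorted index 5

Answer: 5TtBh$lpeaen
5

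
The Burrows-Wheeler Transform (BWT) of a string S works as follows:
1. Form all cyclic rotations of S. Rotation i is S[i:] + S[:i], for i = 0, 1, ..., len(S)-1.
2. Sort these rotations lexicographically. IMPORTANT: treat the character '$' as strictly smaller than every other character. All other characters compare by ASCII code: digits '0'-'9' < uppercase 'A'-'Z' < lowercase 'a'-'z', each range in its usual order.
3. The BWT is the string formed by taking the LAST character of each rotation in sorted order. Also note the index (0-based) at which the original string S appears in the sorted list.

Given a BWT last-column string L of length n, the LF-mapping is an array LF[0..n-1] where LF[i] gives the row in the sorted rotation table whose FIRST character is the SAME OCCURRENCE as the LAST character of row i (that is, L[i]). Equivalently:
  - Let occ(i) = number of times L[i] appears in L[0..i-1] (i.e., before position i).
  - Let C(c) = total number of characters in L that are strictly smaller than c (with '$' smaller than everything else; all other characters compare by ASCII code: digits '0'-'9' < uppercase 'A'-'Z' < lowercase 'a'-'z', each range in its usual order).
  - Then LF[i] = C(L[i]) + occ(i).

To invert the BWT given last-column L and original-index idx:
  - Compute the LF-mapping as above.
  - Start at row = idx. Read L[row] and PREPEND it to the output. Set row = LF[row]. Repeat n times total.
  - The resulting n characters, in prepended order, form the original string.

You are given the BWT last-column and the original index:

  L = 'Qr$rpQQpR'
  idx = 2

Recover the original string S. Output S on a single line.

LF mapping: 1 7 0 8 5 2 3 6 4
Walk LF starting at row 2, prepending L[row]:
  step 1: row=2, L[2]='$', prepend. Next row=LF[2]=0
  step 2: row=0, L[0]='Q', prepend. Next row=LF[0]=1
  step 3: row=1, L[1]='r', prepend. Next row=LF[1]=7
  step 4: row=7, L[7]='p', prepend. Next row=LF[7]=6
  step 5: row=6, L[6]='Q', prepend. Next row=LF[6]=3
  step 6: row=3, L[3]='r', prepend. Next row=LF[3]=8
  step 7: row=8, L[8]='R', prepend. Next row=LF[8]=4
  step 8: row=4, L[4]='p', prepend. Next row=LF[4]=5
  step 9: row=5, L[5]='Q', prepend. Next row=LF[5]=2
Reversed output: QpRrQprQ$

Answer: QpRrQprQ$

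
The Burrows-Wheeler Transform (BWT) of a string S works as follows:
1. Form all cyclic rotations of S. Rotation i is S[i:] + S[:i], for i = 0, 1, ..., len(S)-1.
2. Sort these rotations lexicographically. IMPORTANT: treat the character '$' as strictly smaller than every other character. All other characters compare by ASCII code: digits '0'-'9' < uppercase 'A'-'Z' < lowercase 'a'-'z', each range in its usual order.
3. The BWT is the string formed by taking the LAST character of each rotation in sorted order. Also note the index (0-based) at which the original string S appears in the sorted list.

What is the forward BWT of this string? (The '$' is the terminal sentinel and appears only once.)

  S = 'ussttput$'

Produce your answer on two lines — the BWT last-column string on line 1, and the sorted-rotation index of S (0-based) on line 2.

All 9 rotations (rotation i = S[i:]+S[:i]):
  rot[0] = ussttput$
  rot[1] = ssttput$u
  rot[2] = sttput$us
  rot[3] = ttput$uss
  rot[4] = tput$usst
  rot[5] = put$usstt
  rot[6] = ut$ussttp
  rot[7] = t$ussttpu
  rot[8] = $ussttput
Sorted (with $ < everything):
  sorted[0] = $ussttput  (last char: 't')
  sorted[1] = put$usstt  (last char: 't')
  sorted[2] = ssttput$u  (last char: 'u')
  sorted[3] = sttput$us  (last char: 's')
  sorted[4] = t$ussttpu  (last char: 'u')
  sorted[5] = tput$usst  (last char: 't')
  sorted[6] = ttput$uss  (last char: 's')
  sorted[7] = ussttput$  (last char: '$')
  sorted[8] = ut$ussttp  (last char: 'p')
Last column: ttusuts$p
Original string S is at sorted index 7

Answer: ttusuts$p
7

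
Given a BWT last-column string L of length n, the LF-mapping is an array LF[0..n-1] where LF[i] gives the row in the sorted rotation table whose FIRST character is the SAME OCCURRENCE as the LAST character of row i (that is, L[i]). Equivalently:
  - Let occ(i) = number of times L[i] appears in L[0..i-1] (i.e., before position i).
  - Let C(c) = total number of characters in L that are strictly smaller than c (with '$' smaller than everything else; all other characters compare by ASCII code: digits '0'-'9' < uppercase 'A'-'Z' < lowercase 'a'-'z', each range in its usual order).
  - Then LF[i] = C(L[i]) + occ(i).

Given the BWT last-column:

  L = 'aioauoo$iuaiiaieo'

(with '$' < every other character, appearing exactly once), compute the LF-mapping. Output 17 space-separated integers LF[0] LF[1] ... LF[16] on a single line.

Char counts: '$':1, 'a':4, 'e':1, 'i':5, 'o':4, 'u':2
C (first-col start): C('$')=0, C('a')=1, C('e')=5, C('i')=6, C('o')=11, C('u')=15
L[0]='a': occ=0, LF[0]=C('a')+0=1+0=1
L[1]='i': occ=0, LF[1]=C('i')+0=6+0=6
L[2]='o': occ=0, LF[2]=C('o')+0=11+0=11
L[3]='a': occ=1, LF[3]=C('a')+1=1+1=2
L[4]='u': occ=0, LF[4]=C('u')+0=15+0=15
L[5]='o': occ=1, LF[5]=C('o')+1=11+1=12
L[6]='o': occ=2, LF[6]=C('o')+2=11+2=13
L[7]='$': occ=0, LF[7]=C('$')+0=0+0=0
L[8]='i': occ=1, LF[8]=C('i')+1=6+1=7
L[9]='u': occ=1, LF[9]=C('u')+1=15+1=16
L[10]='a': occ=2, LF[10]=C('a')+2=1+2=3
L[11]='i': occ=2, LF[11]=C('i')+2=6+2=8
L[12]='i': occ=3, LF[12]=C('i')+3=6+3=9
L[13]='a': occ=3, LF[13]=C('a')+3=1+3=4
L[14]='i': occ=4, LF[14]=C('i')+4=6+4=10
L[15]='e': occ=0, LF[15]=C('e')+0=5+0=5
L[16]='o': occ=3, LF[16]=C('o')+3=11+3=14

Answer: 1 6 11 2 15 12 13 0 7 16 3 8 9 4 10 5 14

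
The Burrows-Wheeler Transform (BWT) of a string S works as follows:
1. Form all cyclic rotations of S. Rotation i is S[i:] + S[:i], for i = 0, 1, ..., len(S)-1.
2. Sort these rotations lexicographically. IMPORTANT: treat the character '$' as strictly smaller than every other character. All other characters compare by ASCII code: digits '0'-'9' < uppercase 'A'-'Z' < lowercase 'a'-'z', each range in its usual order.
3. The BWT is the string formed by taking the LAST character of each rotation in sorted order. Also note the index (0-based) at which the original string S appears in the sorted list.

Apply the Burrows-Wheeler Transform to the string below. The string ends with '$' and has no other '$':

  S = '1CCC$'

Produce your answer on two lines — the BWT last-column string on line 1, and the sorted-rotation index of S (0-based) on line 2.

All 5 rotations (rotation i = S[i:]+S[:i]):
  rot[0] = 1CCC$
  rot[1] = CCC$1
  rot[2] = CC$1C
  rot[3] = C$1CC
  rot[4] = $1CCC
Sorted (with $ < everything):
  sorted[0] = $1CCC  (last char: 'C')
  sorted[1] = 1CCC$  (last char: '$')
  sorted[2] = C$1CC  (last char: 'C')
  sorted[3] = CC$1C  (last char: 'C')
  sorted[4] = CCC$1  (last char: '1')
Last column: C$CC1
Original string S is at sorted index 1

Answer: C$CC1
1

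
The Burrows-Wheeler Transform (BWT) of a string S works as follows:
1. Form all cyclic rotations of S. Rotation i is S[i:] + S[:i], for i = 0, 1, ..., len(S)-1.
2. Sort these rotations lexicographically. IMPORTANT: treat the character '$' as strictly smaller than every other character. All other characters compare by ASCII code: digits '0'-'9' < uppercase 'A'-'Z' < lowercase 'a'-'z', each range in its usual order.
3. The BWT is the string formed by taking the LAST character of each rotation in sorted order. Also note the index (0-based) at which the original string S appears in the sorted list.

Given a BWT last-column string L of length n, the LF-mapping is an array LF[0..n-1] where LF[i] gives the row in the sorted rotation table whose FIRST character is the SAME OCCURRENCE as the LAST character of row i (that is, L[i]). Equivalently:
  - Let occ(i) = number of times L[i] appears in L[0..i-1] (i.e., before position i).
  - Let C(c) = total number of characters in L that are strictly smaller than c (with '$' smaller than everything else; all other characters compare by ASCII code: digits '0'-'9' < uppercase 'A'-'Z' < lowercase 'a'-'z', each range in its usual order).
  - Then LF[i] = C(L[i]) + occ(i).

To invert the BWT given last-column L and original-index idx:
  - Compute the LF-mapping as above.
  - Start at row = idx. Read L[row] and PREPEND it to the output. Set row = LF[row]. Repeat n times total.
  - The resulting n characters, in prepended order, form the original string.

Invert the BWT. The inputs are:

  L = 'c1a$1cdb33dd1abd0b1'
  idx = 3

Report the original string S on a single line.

Answer: 11bdbc1dd3a10db3ac$

Derivation:
LF mapping: 13 2 8 0 3 14 15 10 6 7 16 17 4 9 11 18 1 12 5
Walk LF starting at row 3, prepending L[row]:
  step 1: row=3, L[3]='$', prepend. Next row=LF[3]=0
  step 2: row=0, L[0]='c', prepend. Next row=LF[0]=13
  step 3: row=13, L[13]='a', prepend. Next row=LF[13]=9
  step 4: row=9, L[9]='3', prepend. Next row=LF[9]=7
  step 5: row=7, L[7]='b', prepend. Next row=LF[7]=10
  step 6: row=10, L[10]='d', prepend. Next row=LF[10]=16
  step 7: row=16, L[16]='0', prepend. Next row=LF[16]=1
  step 8: row=1, L[1]='1', prepend. Next row=LF[1]=2
  step 9: row=2, L[2]='a', prepend. Next row=LF[2]=8
  step 10: row=8, L[8]='3', prepend. Next row=LF[8]=6
  step 11: row=6, L[6]='d', prepend. Next row=LF[6]=15
  step 12: row=15, L[15]='d', prepend. Next row=LF[15]=18
  step 13: row=18, L[18]='1', prepend. Next row=LF[18]=5
  step 14: row=5, L[5]='c', prepend. Next row=LF[5]=14
  step 15: row=14, L[14]='b', prepend. Next row=LF[14]=11
  step 16: row=11, L[11]='d', prepend. Next row=LF[11]=17
  step 17: row=17, L[17]='b', prepend. Next row=LF[17]=12
  step 18: row=12, L[12]='1', prepend. Next row=LF[12]=4
  step 19: row=4, L[4]='1', prepend. Next row=LF[4]=3
Reversed output: 11bdbc1dd3a10db3ac$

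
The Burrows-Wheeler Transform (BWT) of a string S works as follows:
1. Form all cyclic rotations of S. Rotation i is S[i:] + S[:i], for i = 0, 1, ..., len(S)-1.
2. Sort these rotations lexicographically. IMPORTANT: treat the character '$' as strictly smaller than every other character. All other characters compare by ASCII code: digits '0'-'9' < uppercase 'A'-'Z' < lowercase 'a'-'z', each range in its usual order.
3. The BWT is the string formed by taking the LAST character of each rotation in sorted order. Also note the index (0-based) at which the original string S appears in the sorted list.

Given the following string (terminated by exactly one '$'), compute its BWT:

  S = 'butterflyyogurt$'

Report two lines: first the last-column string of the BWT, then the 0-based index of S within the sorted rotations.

All 16 rotations (rotation i = S[i:]+S[:i]):
  rot[0] = butterflyyogurt$
  rot[1] = utterflyyogurt$b
  rot[2] = tterflyyogurt$bu
  rot[3] = terflyyogurt$but
  rot[4] = erflyyogurt$butt
  rot[5] = rflyyogurt$butte
  rot[6] = flyyogurt$butter
  rot[7] = lyyogurt$butterf
  rot[8] = yyogurt$butterfl
  rot[9] = yogurt$butterfly
  rot[10] = ogurt$butterflyy
  rot[11] = gurt$butterflyyo
  rot[12] = urt$butterflyyog
  rot[13] = rt$butterflyyogu
  rot[14] = t$butterflyyogur
  rot[15] = $butterflyyogurt
Sorted (with $ < everything):
  sorted[0] = $butterflyyogurt  (last char: 't')
  sorted[1] = butterflyyogurt$  (last char: '$')
  sorted[2] = erflyyogurt$butt  (last char: 't')
  sorted[3] = flyyogurt$butter  (last char: 'r')
  sorted[4] = gurt$butterflyyo  (last char: 'o')
  sorted[5] = lyyogurt$butterf  (last char: 'f')
  sorted[6] = ogurt$butterflyy  (last char: 'y')
  sorted[7] = rflyyogurt$butte  (last char: 'e')
  sorted[8] = rt$butterflyyogu  (last char: 'u')
  sorted[9] = t$butterflyyogur  (last char: 'r')
  sorted[10] = terflyyogurt$but  (last char: 't')
  sorted[11] = tterflyyogurt$bu  (last char: 'u')
  sorted[12] = urt$butterflyyog  (last char: 'g')
  sorted[13] = utterflyyogurt$b  (last char: 'b')
  sorted[14] = yogurt$butterfly  (last char: 'y')
  sorted[15] = yyogurt$butterfl  (last char: 'l')
Last column: t$trofyeurtugbyl
Original string S is at sorted index 1

Answer: t$trofyeurtugbyl
1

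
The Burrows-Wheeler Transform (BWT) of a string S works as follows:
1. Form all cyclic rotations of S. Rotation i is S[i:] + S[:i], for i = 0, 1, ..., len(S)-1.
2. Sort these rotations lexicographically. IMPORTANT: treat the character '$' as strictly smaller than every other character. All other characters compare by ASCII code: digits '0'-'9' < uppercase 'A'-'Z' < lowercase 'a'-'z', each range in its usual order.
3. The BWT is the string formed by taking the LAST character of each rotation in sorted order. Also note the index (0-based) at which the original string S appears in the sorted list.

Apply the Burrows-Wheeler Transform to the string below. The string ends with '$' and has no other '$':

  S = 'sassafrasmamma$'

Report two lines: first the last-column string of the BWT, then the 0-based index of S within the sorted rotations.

All 15 rotations (rotation i = S[i:]+S[:i]):
  rot[0] = sassafrasmamma$
  rot[1] = assafrasmamma$s
  rot[2] = ssafrasmamma$sa
  rot[3] = safrasmamma$sas
  rot[4] = afrasmamma$sass
  rot[5] = frasmamma$sassa
  rot[6] = rasmamma$sassaf
  rot[7] = asmamma$sassafr
  rot[8] = smamma$sassafra
  rot[9] = mamma$sassafras
  rot[10] = amma$sassafrasm
  rot[11] = mma$sassafrasma
  rot[12] = ma$sassafrasmam
  rot[13] = a$sassafrasmamm
  rot[14] = $sassafrasmamma
Sorted (with $ < everything):
  sorted[0] = $sassafrasmamma  (last char: 'a')
  sorted[1] = a$sassafrasmamm  (last char: 'm')
  sorted[2] = afrasmamma$sass  (last char: 's')
  sorted[3] = amma$sassafrasm  (last char: 'm')
  sorted[4] = asmamma$sassafr  (last char: 'r')
  sorted[5] = assafrasmamma$s  (last char: 's')
  sorted[6] = frasmamma$sassa  (last char: 'a')
  sorted[7] = ma$sassafrasmam  (last char: 'm')
  sorted[8] = mamma$sassafras  (last char: 's')
  sorted[9] = mma$sassafrasma  (last char: 'a')
  sorted[10] = rasmamma$sassaf  (last char: 'f')
  sorted[11] = safrasmamma$sas  (last char: 's')
  sorted[12] = sassafrasmamma$  (last char: '$')
  sorted[13] = smamma$sassafra  (last char: 'a')
  sorted[14] = ssafrasmamma$sa  (last char: 'a')
Last column: amsmrsamsafs$aa
Original string S is at sorted index 12

Answer: amsmrsamsafs$aa
12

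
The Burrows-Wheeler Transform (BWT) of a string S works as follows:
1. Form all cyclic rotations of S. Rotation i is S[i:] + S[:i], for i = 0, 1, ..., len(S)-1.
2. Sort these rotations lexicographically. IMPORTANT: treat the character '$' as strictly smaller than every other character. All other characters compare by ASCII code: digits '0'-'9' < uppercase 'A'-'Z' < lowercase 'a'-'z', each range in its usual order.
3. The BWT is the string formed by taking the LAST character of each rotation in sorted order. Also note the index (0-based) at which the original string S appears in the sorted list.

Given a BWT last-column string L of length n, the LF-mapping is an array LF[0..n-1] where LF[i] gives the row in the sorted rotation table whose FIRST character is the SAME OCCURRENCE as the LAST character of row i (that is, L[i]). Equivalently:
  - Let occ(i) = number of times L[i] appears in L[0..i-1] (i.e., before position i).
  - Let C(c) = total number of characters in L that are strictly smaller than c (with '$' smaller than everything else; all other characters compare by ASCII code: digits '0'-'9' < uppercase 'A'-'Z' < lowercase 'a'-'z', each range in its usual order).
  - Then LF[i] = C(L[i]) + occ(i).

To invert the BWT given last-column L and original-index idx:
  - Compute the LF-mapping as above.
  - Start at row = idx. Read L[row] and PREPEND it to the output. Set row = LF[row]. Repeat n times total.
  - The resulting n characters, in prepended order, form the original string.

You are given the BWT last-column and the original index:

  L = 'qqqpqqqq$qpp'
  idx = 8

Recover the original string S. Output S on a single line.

Answer: qqppqqqpqqq$

Derivation:
LF mapping: 4 5 6 1 7 8 9 10 0 11 2 3
Walk LF starting at row 8, prepending L[row]:
  step 1: row=8, L[8]='$', prepend. Next row=LF[8]=0
  step 2: row=0, L[0]='q', prepend. Next row=LF[0]=4
  step 3: row=4, L[4]='q', prepend. Next row=LF[4]=7
  step 4: row=7, L[7]='q', prepend. Next row=LF[7]=10
  step 5: row=10, L[10]='p', prepend. Next row=LF[10]=2
  step 6: row=2, L[2]='q', prepend. Next row=LF[2]=6
  step 7: row=6, L[6]='q', prepend. Next row=LF[6]=9
  step 8: row=9, L[9]='q', prepend. Next row=LF[9]=11
  step 9: row=11, L[11]='p', prepend. Next row=LF[11]=3
  step 10: row=3, L[3]='p', prepend. Next row=LF[3]=1
  step 11: row=1, L[1]='q', prepend. Next row=LF[1]=5
  step 12: row=5, L[5]='q', prepend. Next row=LF[5]=8
Reversed output: qqppqqqpqqq$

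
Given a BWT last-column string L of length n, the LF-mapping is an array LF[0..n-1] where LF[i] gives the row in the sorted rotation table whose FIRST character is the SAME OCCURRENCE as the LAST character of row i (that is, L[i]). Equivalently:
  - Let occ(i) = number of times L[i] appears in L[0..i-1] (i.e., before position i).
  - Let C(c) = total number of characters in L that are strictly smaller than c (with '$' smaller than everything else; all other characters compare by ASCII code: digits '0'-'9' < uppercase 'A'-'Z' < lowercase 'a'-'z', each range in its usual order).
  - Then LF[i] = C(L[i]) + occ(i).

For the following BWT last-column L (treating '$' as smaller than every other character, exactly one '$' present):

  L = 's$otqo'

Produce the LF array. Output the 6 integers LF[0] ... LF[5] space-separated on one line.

Char counts: '$':1, 'o':2, 'q':1, 's':1, 't':1
C (first-col start): C('$')=0, C('o')=1, C('q')=3, C('s')=4, C('t')=5
L[0]='s': occ=0, LF[0]=C('s')+0=4+0=4
L[1]='$': occ=0, LF[1]=C('$')+0=0+0=0
L[2]='o': occ=0, LF[2]=C('o')+0=1+0=1
L[3]='t': occ=0, LF[3]=C('t')+0=5+0=5
L[4]='q': occ=0, LF[4]=C('q')+0=3+0=3
L[5]='o': occ=1, LF[5]=C('o')+1=1+1=2

Answer: 4 0 1 5 3 2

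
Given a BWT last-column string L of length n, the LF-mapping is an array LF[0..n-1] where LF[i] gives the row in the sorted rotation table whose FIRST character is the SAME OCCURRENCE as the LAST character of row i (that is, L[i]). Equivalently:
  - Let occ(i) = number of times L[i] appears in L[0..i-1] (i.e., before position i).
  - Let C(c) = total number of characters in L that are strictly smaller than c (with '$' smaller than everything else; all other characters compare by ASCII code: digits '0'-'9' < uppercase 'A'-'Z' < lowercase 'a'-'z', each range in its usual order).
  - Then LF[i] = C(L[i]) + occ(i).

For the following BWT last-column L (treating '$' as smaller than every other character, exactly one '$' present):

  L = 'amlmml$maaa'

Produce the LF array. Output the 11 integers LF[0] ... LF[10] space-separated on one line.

Char counts: '$':1, 'a':4, 'l':2, 'm':4
C (first-col start): C('$')=0, C('a')=1, C('l')=5, C('m')=7
L[0]='a': occ=0, LF[0]=C('a')+0=1+0=1
L[1]='m': occ=0, LF[1]=C('m')+0=7+0=7
L[2]='l': occ=0, LF[2]=C('l')+0=5+0=5
L[3]='m': occ=1, LF[3]=C('m')+1=7+1=8
L[4]='m': occ=2, LF[4]=C('m')+2=7+2=9
L[5]='l': occ=1, LF[5]=C('l')+1=5+1=6
L[6]='$': occ=0, LF[6]=C('$')+0=0+0=0
L[7]='m': occ=3, LF[7]=C('m')+3=7+3=10
L[8]='a': occ=1, LF[8]=C('a')+1=1+1=2
L[9]='a': occ=2, LF[9]=C('a')+2=1+2=3
L[10]='a': occ=3, LF[10]=C('a')+3=1+3=4

Answer: 1 7 5 8 9 6 0 10 2 3 4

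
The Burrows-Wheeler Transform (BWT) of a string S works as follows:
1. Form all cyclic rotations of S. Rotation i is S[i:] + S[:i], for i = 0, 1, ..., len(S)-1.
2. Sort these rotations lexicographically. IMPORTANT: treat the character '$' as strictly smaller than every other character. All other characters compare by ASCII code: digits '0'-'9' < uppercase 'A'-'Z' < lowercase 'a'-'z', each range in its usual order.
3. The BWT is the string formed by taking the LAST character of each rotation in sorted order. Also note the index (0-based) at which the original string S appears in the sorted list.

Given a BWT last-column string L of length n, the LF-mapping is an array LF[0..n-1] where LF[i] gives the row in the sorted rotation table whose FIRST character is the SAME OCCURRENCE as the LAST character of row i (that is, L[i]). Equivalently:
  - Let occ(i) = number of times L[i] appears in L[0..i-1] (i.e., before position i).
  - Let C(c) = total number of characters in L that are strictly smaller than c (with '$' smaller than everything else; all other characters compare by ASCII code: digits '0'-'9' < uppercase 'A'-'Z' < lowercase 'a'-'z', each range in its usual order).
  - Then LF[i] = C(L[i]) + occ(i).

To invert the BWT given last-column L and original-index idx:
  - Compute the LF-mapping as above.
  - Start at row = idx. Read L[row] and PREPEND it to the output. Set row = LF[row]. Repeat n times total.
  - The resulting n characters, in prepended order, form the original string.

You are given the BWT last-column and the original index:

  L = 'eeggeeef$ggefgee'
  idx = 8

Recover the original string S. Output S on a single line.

Answer: eggfegfgeeeegee$

Derivation:
LF mapping: 1 2 11 12 3 4 5 9 0 13 14 6 10 15 7 8
Walk LF starting at row 8, prepending L[row]:
  step 1: row=8, L[8]='$', prepend. Next row=LF[8]=0
  step 2: row=0, L[0]='e', prepend. Next row=LF[0]=1
  step 3: row=1, L[1]='e', prepend. Next row=LF[1]=2
  step 4: row=2, L[2]='g', prepend. Next row=LF[2]=11
  step 5: row=11, L[11]='e', prepend. Next row=LF[11]=6
  step 6: row=6, L[6]='e', prepend. Next row=LF[6]=5
  step 7: row=5, L[5]='e', prepend. Next row=LF[5]=4
  step 8: row=4, L[4]='e', prepend. Next row=LF[4]=3
  step 9: row=3, L[3]='g', prepend. Next row=LF[3]=12
  step 10: row=12, L[12]='f', prepend. Next row=LF[12]=10
  step 11: row=10, L[10]='g', prepend. Next row=LF[10]=14
  step 12: row=14, L[14]='e', prepend. Next row=LF[14]=7
  step 13: row=7, L[7]='f', prepend. Next row=LF[7]=9
  step 14: row=9, L[9]='g', prepend. Next row=LF[9]=13
  step 15: row=13, L[13]='g', prepend. Next row=LF[13]=15
  step 16: row=15, L[15]='e', prepend. Next row=LF[15]=8
Reversed output: eggfegfgeeeegee$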